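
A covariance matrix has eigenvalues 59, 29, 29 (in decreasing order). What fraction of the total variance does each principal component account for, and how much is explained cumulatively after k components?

Step 1 — total variance = trace(Sigma) = Σ λ_i = 59 + 29 + 29 = 117.

Step 2 — fraction explained by component i = λ_i / Σ λ:
  PC1: 59/117 = 0.5043
  PC2: 29/117 = 0.2479
  PC3: 29/117 = 0.2479

Step 3 — cumulative fraction after k components = (λ_1 + ... + λ_k) / Σ λ:
  k = 1: 59/117 = 0.5043
  k = 2: (59 + 29)/117 = 88/117 = 0.7521
  k = 3: (59 + 29 + 29)/117 = 117/117 = 1

Summary (fraction, with percent):

explained: PC1 0.5043 (50.43%), PC2 0.2479 (24.79%), PC3 0.2479 (24.79%);  cumulative: 0.5043, 0.7521, 1


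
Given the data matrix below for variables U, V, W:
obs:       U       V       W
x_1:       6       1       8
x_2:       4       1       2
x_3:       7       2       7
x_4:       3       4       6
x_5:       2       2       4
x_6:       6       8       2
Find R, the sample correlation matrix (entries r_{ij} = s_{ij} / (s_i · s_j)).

Step 1 — column means:
  mean(U) = (6 + 4 + 7 + 3 + 2 + 6) / 6 = 28/6 = 4.6667
  mean(V) = (1 + 1 + 2 + 4 + 2 + 8) / 6 = 18/6 = 3
  mean(W) = (8 + 2 + 7 + 6 + 4 + 2) / 6 = 29/6 = 4.8333

Step 2 — sample variances and covariances s[i,j] = (1/(n-1)) · Σ_k (x_{k,i} - mean_i) · (x_{k,j} - mean_j), with n-1 = 5:
  s[U,U] = ((1.3333)·(1.3333) + (-0.6667)·(-0.6667) + (2.3333)·(2.3333) + (-1.6667)·(-1.6667) + (-2.6667)·(-2.6667) + (1.3333)·(1.3333)) / 5 = 19.3333/5 = 3.8667
  s[U,V] = ((1.3333)·(-2) + (-0.6667)·(-2) + (2.3333)·(-1) + (-1.6667)·(1) + (-2.6667)·(-1) + (1.3333)·(5)) / 5 = 4/5 = 0.8
  s[U,W] = ((1.3333)·(3.1667) + (-0.6667)·(-2.8333) + (2.3333)·(2.1667) + (-1.6667)·(1.1667) + (-2.6667)·(-0.8333) + (1.3333)·(-2.8333)) / 5 = 7.6667/5 = 1.5333
  s[V,V] = ((-2)·(-2) + (-2)·(-2) + (-1)·(-1) + (1)·(1) + (-1)·(-1) + (5)·(5)) / 5 = 36/5 = 7.2
  s[V,W] = ((-2)·(3.1667) + (-2)·(-2.8333) + (-1)·(2.1667) + (1)·(1.1667) + (-1)·(-0.8333) + (5)·(-2.8333)) / 5 = -15/5 = -3
  s[W,W] = ((3.1667)·(3.1667) + (-2.8333)·(-2.8333) + (2.1667)·(2.1667) + (1.1667)·(1.1667) + (-0.8333)·(-0.8333) + (-2.8333)·(-2.8333)) / 5 = 32.8333/5 = 6.5667
  Sample standard deviations s_i = √(s[i,i]):
  s(U) = √(3.8667) = 1.9664
  s(V) = √(7.2) = 2.6833
  s(W) = √(6.5667) = 2.5626

Step 3 — r_{ij} = s_{ij} / (s_i · s_j):
  r[U,U] = 1 (diagonal).
  r[U,V] = 0.8 / (1.9664 · 2.6833) = 0.8 / 5.2764 = 0.1516
  r[U,W] = 1.5333 / (1.9664 · 2.5626) = 1.5333 / 5.039 = 0.3043
  r[V,V] = 1 (diagonal).
  r[V,W] = -3 / (2.6833 · 2.5626) = -3 / 6.876 = -0.4363
  r[W,W] = 1 (diagonal).

R is symmetric with unit diagonal. Assembling:

R = [[1, 0.1516, 0.3043],
 [0.1516, 1, -0.4363],
 [0.3043, -0.4363, 1]]


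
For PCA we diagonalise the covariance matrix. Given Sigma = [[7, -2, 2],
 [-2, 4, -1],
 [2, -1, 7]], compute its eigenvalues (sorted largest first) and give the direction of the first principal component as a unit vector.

Step 1 — characteristic polynomial p(λ) = det(λI - Sigma) = λ³ - tr·λ² + c_1·λ - det, where tr = trace, c_1 = sum of the principal 2×2 minors, det = det(Sigma):
  tr = 7 + 4 + 7 = 18,
  c_1 = (7·4 - (-2)²) + (7·7 - (2)²) + (4·7 - (-1)²) = 24 + 45 + 27 = 96,
  det = 7·(4·7 - (-1)²) - (-2)·((-2)·7 - (-1)·(2)) + (2)·((-2)·(-1) - 4·(2)) = 7·(27) - (-2)·(-12) + (2)·(-6) = 153.
  So p(λ) = λ³ - 18λ² + 96λ - 153.
Step 2 — look for an integer root (rational root theorem: any rational root is an integer divisor of 153). Testing λ = 3:
  p(3) = 27 - 162 + 288 - 153 = 0  ✓
  Dividing out (λ - 3): p(λ) = (λ - 3)(λ² - 15λ + 51).
Step 3 — remaining eigenvalues from the quadratic λ² - 15λ + 51 = 0:
  Δ = 15² - 4·51 = 225 - 204 = 21,  λ = (15 ± √21)/2 = (15 ± 4.5826)/2 ≈ 9.7913 or 5.2087.
  Sorted: λ_1 = 9.7913,  λ_2 = 5.2087,  λ_3 = 3  (check: sum = 18 = tr ✓).

Step 4 — unit eigenvector for λ_1 ≈ 9.7913: v spans the null space of (Sigma - λ_1 I), whose rows are
  r_1 = (-2.7913, -2, 2),  r_2 = (-2, -5.7913, -1),  r_3 = (2, -1, -2.7913).
  v is orthogonal to every row, so take v ∝ r_1 × r_2 = ((-2)·(-1) - (2)·(-5.7913), (2)·(-2) - (-2.7913)·(-1), (-2.7913)·(-5.7913) - (-2)·(-2)) ≈ (13.5826, -6.7913, 12.1652).
  Let u = (13.5826, -6.7913, 12.1652).
  ||u|| = √((13.5826)² + (-6.7913)² + (12.1652)²) = √(378.5989) ≈ 19.4576,  v_1 = u/||u|| ≈ (0.6981, -0.349, 0.6252) (||v_1|| = 1).

λ_1 = 9.7913,  λ_2 = 5.2087,  λ_3 = 3;  v_1 ≈ (0.6981, -0.349, 0.6252)


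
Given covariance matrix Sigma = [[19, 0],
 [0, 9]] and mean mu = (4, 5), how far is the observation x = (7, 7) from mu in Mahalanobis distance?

Step 1 — centre the observation: (x - mu) = (3, 2).

Step 2 — invert Sigma. det(Sigma) = 19·9 - (0)² = 171.
  Sigma^{-1} = (1/det) · [[d, -b], [-b, a]] = [[0.0526, 0],
 [0, 0.1111]].

Step 3 — form the quadratic (x - mu)^T · Sigma^{-1} · (x - mu):
  Sigma^{-1} · (x - mu) = (0.1579, 0.2222).
  (x - mu)^T · [Sigma^{-1} · (x - mu)] = (3)·(0.1579) + (2)·(0.2222) = 0.9181.

Step 4 — take square root: d = √(0.9181) ≈ 0.9582.

d(x, mu) = √(0.9181) ≈ 0.9582


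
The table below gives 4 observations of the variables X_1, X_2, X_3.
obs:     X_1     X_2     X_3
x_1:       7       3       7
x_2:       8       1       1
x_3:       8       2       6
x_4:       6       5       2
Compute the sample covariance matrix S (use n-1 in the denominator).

Step 1 — column means:
  mean(X_1) = (7 + 8 + 8 + 6) / 4 = 29/4 = 7.25
  mean(X_2) = (3 + 1 + 2 + 5) / 4 = 11/4 = 2.75
  mean(X_3) = (7 + 1 + 6 + 2) / 4 = 16/4 = 4

Step 2 — sample covariance S[i,j] = (1/(n-1)) · Σ_k (x_{k,i} - mean_i) · (x_{k,j} - mean_j), with n-1 = 3.
  S[X_1,X_1] = ((-0.25)·(-0.25) + (0.75)·(0.75) + (0.75)·(0.75) + (-1.25)·(-1.25)) / 3 = 2.75/3 = 0.9167
  S[X_1,X_2] = ((-0.25)·(0.25) + (0.75)·(-1.75) + (0.75)·(-0.75) + (-1.25)·(2.25)) / 3 = -4.75/3 = -1.5833
  S[X_1,X_3] = ((-0.25)·(3) + (0.75)·(-3) + (0.75)·(2) + (-1.25)·(-2)) / 3 = 1/3 = 0.3333
  S[X_2,X_2] = ((0.25)·(0.25) + (-1.75)·(-1.75) + (-0.75)·(-0.75) + (2.25)·(2.25)) / 3 = 8.75/3 = 2.9167
  S[X_2,X_3] = ((0.25)·(3) + (-1.75)·(-3) + (-0.75)·(2) + (2.25)·(-2)) / 3 = 0/3 = 0
  S[X_3,X_3] = ((3)·(3) + (-3)·(-3) + (2)·(2) + (-2)·(-2)) / 3 = 26/3 = 8.6667

S is symmetric (S[j,i] = S[i,j]). Assembling:

S = [[0.9167, -1.5833, 0.3333],
 [-1.5833, 2.9167, 0],
 [0.3333, 0, 8.6667]]


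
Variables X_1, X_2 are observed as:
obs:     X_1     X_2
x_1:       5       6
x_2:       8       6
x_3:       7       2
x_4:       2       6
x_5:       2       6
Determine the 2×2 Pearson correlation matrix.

Step 1 — column means:
  mean(X_1) = (5 + 8 + 7 + 2 + 2) / 5 = 24/5 = 4.8
  mean(X_2) = (6 + 6 + 2 + 6 + 6) / 5 = 26/5 = 5.2

Step 2 — sample variances and covariances s[i,j] = (1/(n-1)) · Σ_k (x_{k,i} - mean_i) · (x_{k,j} - mean_j), with n-1 = 4:
  s[X_1,X_1] = ((0.2)·(0.2) + (3.2)·(3.2) + (2.2)·(2.2) + (-2.8)·(-2.8) + (-2.8)·(-2.8)) / 4 = 30.8/4 = 7.7
  s[X_1,X_2] = ((0.2)·(0.8) + (3.2)·(0.8) + (2.2)·(-3.2) + (-2.8)·(0.8) + (-2.8)·(0.8)) / 4 = -8.8/4 = -2.2
  s[X_2,X_2] = ((0.8)·(0.8) + (0.8)·(0.8) + (-3.2)·(-3.2) + (0.8)·(0.8) + (0.8)·(0.8)) / 4 = 12.8/4 = 3.2
  Sample standard deviations s_i = √(s[i,i]):
  s(X_1) = √(7.7) = 2.7749
  s(X_2) = √(3.2) = 1.7889

Step 3 — r_{ij} = s_{ij} / (s_i · s_j):
  r[X_1,X_1] = 1 (diagonal).
  r[X_1,X_2] = -2.2 / (2.7749 · 1.7889) = -2.2 / 4.9639 = -0.4432
  r[X_2,X_2] = 1 (diagonal).

R is symmetric with unit diagonal. Assembling:

R = [[1, -0.4432],
 [-0.4432, 1]]


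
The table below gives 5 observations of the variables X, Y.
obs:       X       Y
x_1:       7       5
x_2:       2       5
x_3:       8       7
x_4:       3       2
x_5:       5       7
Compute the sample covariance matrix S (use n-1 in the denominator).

Step 1 — column means:
  mean(X) = (7 + 2 + 8 + 3 + 5) / 5 = 25/5 = 5
  mean(Y) = (5 + 5 + 7 + 2 + 7) / 5 = 26/5 = 5.2

Step 2 — sample covariance S[i,j] = (1/(n-1)) · Σ_k (x_{k,i} - mean_i) · (x_{k,j} - mean_j), with n-1 = 4.
  S[X,X] = ((2)·(2) + (-3)·(-3) + (3)·(3) + (-2)·(-2) + (0)·(0)) / 4 = 26/4 = 6.5
  S[X,Y] = ((2)·(-0.2) + (-3)·(-0.2) + (3)·(1.8) + (-2)·(-3.2) + (0)·(1.8)) / 4 = 12/4 = 3
  S[Y,Y] = ((-0.2)·(-0.2) + (-0.2)·(-0.2) + (1.8)·(1.8) + (-3.2)·(-3.2) + (1.8)·(1.8)) / 4 = 16.8/4 = 4.2

S is symmetric (S[j,i] = S[i,j]). Assembling:

S = [[6.5, 3],
 [3, 4.2]]


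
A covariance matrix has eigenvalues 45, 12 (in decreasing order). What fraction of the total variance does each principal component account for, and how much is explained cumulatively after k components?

Step 1 — total variance = trace(Sigma) = Σ λ_i = 45 + 12 = 57.

Step 2 — fraction explained by component i = λ_i / Σ λ:
  PC1: 45/57 = 0.7895
  PC2: 12/57 = 0.2105

Step 3 — cumulative fraction after k components = (λ_1 + ... + λ_k) / Σ λ:
  k = 1: 45/57 = 0.7895
  k = 2: (45 + 12)/57 = 57/57 = 1

Summary (fraction, with percent):

explained: PC1 0.7895 (78.95%), PC2 0.2105 (21.05%);  cumulative: 0.7895, 1


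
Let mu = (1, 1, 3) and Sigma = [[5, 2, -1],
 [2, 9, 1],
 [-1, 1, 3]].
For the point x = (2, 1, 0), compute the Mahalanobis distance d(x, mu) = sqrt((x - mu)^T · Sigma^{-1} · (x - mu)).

Step 1 — centre the observation: (x - mu) = (1, 0, -3).

Step 2 — invert Sigma (cofactor / det for 3×3, or solve directly):
  Sigma^{-1} = [[0.2476, -0.0667, 0.1048],
 [-0.0667, 0.1333, -0.0667],
 [0.1048, -0.0667, 0.3905]].

Step 3 — form the quadratic (x - mu)^T · Sigma^{-1} · (x - mu):
  Sigma^{-1} · (x - mu) = (-0.0667, 0.1333, -1.0667).
  (x - mu)^T · [Sigma^{-1} · (x - mu)] = (1)·(-0.0667) + (0)·(0.1333) + (-3)·(-1.0667) = 3.1333.

Step 4 — take square root: d = √(3.1333) ≈ 1.7701.

d(x, mu) = √(3.1333) ≈ 1.7701


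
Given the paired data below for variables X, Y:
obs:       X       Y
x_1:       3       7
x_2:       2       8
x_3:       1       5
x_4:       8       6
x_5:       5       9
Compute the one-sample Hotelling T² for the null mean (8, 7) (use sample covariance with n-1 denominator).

Step 1 — sample mean vector:
  mean(X) = (3 + 2 + 1 + 8 + 5) / 5 = 19/5 = 3.8
  mean(Y) = (7 + 8 + 5 + 6 + 9) / 5 = 35/5 = 7
  x̄ = (3.8, 7),  deviation x̄ - mu_0 = (3.8, 7) - (8, 7) = (-4.2, 0).

Step 2 — sample covariance matrix, S[i,j] = (1/(n-1)) · Σ_k (x_{k,i} - mean_i) · (x_{k,j} - mean_j), divisor n-1 = 4:
  S[X,X] = ((-0.8)·(-0.8) + (-1.8)·(-1.8) + (-2.8)·(-2.8) + (4.2)·(4.2) + (1.2)·(1.2)) / 4 = 30.8/4 = 7.7
  S[X,Y] = ((-0.8)·(0) + (-1.8)·(1) + (-2.8)·(-2) + (4.2)·(-1) + (1.2)·(2)) / 4 = 2/4 = 0.5
  S[Y,Y] = ((0)·(0) + (1)·(1) + (-2)·(-2) + (-1)·(-1) + (2)·(2)) / 4 = 10/4 = 2.5
  S = [[7.7, 0.5],
 [0.5, 2.5]].

Step 3 — invert S. det(S) = 7.7·2.5 - (0.5)² = 19.
  S^{-1} = (1/det) · [[d, -b], [-b, a]] = [[0.1316, -0.0263],
 [-0.0263, 0.4053]].

Step 4 — quadratic form (x̄ - mu_0)^T · S^{-1} · (x̄ - mu_0):
  S^{-1} · (x̄ - mu_0) = (-0.5526, 0.1105),
  (x̄ - mu_0)^T · [...] = (-4.2)·(-0.5526) + (0)·(0.1105) = 2.3211.

Step 5 — scale by n: T² = 5 · 2.3211 = 11.6053.

T² ≈ 11.6053


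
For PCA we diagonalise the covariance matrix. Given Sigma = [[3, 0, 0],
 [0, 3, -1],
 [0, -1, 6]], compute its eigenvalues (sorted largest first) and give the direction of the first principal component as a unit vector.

Step 1 — characteristic polynomial p(λ) = det(λI - Sigma) = λ³ - tr·λ² + c_1·λ - det, where tr = trace, c_1 = sum of the principal 2×2 minors, det = det(Sigma):
  tr = 3 + 3 + 6 = 12,
  c_1 = (3·3 - (0)²) + (3·6 - (0)²) + (3·6 - (-1)²) = 9 + 18 + 17 = 44,
  det = 3·(3·6 - (-1)²) - (0)·((0)·6 - (-1)·(0)) + (0)·((0)·(-1) - 3·(0)) = 3·(17) - (0)·(0) + (0)·(0) = 51.
  So p(λ) = λ³ - 12λ² + 44λ - 51.
Step 2 — look for an integer root (rational root theorem: any rational root is an integer divisor of 51). Testing λ = 3:
  p(3) = 27 - 108 + 132 - 51 = 0  ✓
  Dividing out (λ - 3): p(λ) = (λ - 3)(λ² - 9λ + 17).
Step 3 — remaining eigenvalues from the quadratic λ² - 9λ + 17 = 0:
  Δ = 9² - 4·17 = 81 - 68 = 13,  λ = (9 ± √13)/2 = (9 ± 3.6056)/2 ≈ 6.3028 or 2.6972.
  Sorted: λ_1 = 6.3028,  λ_2 = 3,  λ_3 = 2.6972  (check: sum = 12 = tr ✓).

Step 4 — unit eigenvector for λ_1 ≈ 6.3028: v spans the null space of (Sigma - λ_1 I), whose rows are
  r_1 = (-3.3028, 0, 0),  r_2 = (0, -3.3028, -1),  r_3 = (0, -1, -0.3028).
  v is orthogonal to every row, so take v ∝ r_1 × r_2 = ((0)·(-1) - (0)·(-3.3028), (0)·(0) - (-3.3028)·(-1), (-3.3028)·(-3.3028) - (0)·(0)) ≈ (0, -3.3028, 10.9083).
  Rescale (multiply by -1 so the first nonzero entry is positive): u = (0, 3.3028, -10.9083).
  ||u|| = √((0)² + (3.3028)² + (-10.9083)²) = √(129.8999) ≈ 11.3974,  v_1 = u/||u|| ≈ (0, 0.2898, -0.9571) (||v_1|| = 1).

λ_1 = 6.3028,  λ_2 = 3,  λ_3 = 2.6972;  v_1 ≈ (0, 0.2898, -0.9571)


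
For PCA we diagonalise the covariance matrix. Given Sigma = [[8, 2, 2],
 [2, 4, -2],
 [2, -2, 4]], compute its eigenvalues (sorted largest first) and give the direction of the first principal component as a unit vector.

Step 1 — characteristic polynomial p(λ) = det(λI - Sigma) = λ³ - tr·λ² + c_1·λ - det, where tr = trace, c_1 = sum of the principal 2×2 minors, det = det(Sigma):
  tr = 8 + 4 + 4 = 16,
  c_1 = (8·4 - (2)²) + (8·4 - (2)²) + (4·4 - (-2)²) = 28 + 28 + 12 = 68,
  det = 8·(4·4 - (-2)²) - (2)·((2)·4 - (-2)·(2)) + (2)·((2)·(-2) - 4·(2)) = 8·(12) - (2)·(12) + (2)·(-12) = 48.
  So p(λ) = λ³ - 16λ² + 68λ - 48.
Step 2 — look for an integer root (rational root theorem: any rational root is an integer divisor of 48). Testing λ = 6:
  p(6) = 216 - 576 + 408 - 48 = 0  ✓
  Dividing out (λ - 6): p(λ) = (λ - 6)(λ² - 10λ + 8).
Step 3 — remaining eigenvalues from the quadratic λ² - 10λ + 8 = 0:
  Δ = 10² - 4·8 = 100 - 32 = 68,  λ = (10 ± √68)/2 = (10 ± 8.2462)/2 ≈ 9.1231 or 0.8769.
  Sorted: λ_1 = 9.1231,  λ_2 = 6,  λ_3 = 0.8769  (check: sum = 16 = tr ✓).

Step 4 — unit eigenvector for λ_1 ≈ 9.1231: v spans the null space of (Sigma - λ_1 I), whose rows are
  r_1 = (-1.1231, 2, 2),  r_2 = (2, -5.1231, -2),  r_3 = (2, -2, -5.1231).
  v is orthogonal to every row, so take v ∝ r_1 × r_2 = ((2)·(-2) - (2)·(-5.1231), (2)·(2) - (-1.1231)·(-2), (-1.1231)·(-5.1231) - (2)·(2)) ≈ (6.2462, 1.7538, 1.7538).
  Let u = (6.2462, 1.7538, 1.7538).
  ||u|| = √((6.2462)² + (1.7538)² + (1.7538)²) = √(45.1667) ≈ 6.7206,  v_1 = u/||u|| ≈ (0.9294, 0.261, 0.261) (||v_1|| = 1).

λ_1 = 9.1231,  λ_2 = 6,  λ_3 = 0.8769;  v_1 ≈ (0.9294, 0.261, 0.261)


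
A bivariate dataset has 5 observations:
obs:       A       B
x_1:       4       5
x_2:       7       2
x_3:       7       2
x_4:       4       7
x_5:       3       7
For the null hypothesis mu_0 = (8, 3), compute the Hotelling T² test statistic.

Step 1 — sample mean vector:
  mean(A) = (4 + 7 + 7 + 4 + 3) / 5 = 25/5 = 5
  mean(B) = (5 + 2 + 2 + 7 + 7) / 5 = 23/5 = 4.6
  x̄ = (5, 4.6),  deviation x̄ - mu_0 = (5, 4.6) - (8, 3) = (-3, 1.6).

Step 2 — sample covariance matrix, S[i,j] = (1/(n-1)) · Σ_k (x_{k,i} - mean_i) · (x_{k,j} - mean_j), divisor n-1 = 4:
  S[A,A] = ((-1)·(-1) + (2)·(2) + (2)·(2) + (-1)·(-1) + (-2)·(-2)) / 4 = 14/4 = 3.5
  S[A,B] = ((-1)·(0.4) + (2)·(-2.6) + (2)·(-2.6) + (-1)·(2.4) + (-2)·(2.4)) / 4 = -18/4 = -4.5
  S[B,B] = ((0.4)·(0.4) + (-2.6)·(-2.6) + (-2.6)·(-2.6) + (2.4)·(2.4) + (2.4)·(2.4)) / 4 = 25.2/4 = 6.3
  S = [[3.5, -4.5],
 [-4.5, 6.3]].

Step 3 — invert S. det(S) = 3.5·6.3 - (-4.5)² = 1.8.
  S^{-1} = (1/det) · [[d, -b], [-b, a]] = [[3.5, 2.5],
 [2.5, 1.9444]].

Step 4 — quadratic form (x̄ - mu_0)^T · S^{-1} · (x̄ - mu_0):
  S^{-1} · (x̄ - mu_0) = (-6.5, -4.3889),
  (x̄ - mu_0)^T · [...] = (-3)·(-6.5) + (1.6)·(-4.3889) = 12.4778.

Step 5 — scale by n: T² = 5 · 12.4778 = 62.3889.

T² ≈ 62.3889


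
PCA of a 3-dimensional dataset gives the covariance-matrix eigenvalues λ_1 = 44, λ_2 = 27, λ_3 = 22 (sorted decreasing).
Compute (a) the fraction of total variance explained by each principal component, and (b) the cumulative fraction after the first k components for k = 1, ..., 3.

Step 1 — total variance = trace(Sigma) = Σ λ_i = 44 + 27 + 22 = 93.

Step 2 — fraction explained by component i = λ_i / Σ λ:
  PC1: 44/93 = 0.4731
  PC2: 27/93 = 0.2903
  PC3: 22/93 = 0.2366

Step 3 — cumulative fraction after k components = (λ_1 + ... + λ_k) / Σ λ:
  k = 1: 44/93 = 0.4731
  k = 2: (44 + 27)/93 = 71/93 = 0.7634
  k = 3: (44 + 27 + 22)/93 = 93/93 = 1

Summary (fraction, with percent):

explained: PC1 0.4731 (47.31%), PC2 0.2903 (29.03%), PC3 0.2366 (23.66%);  cumulative: 0.4731, 0.7634, 1


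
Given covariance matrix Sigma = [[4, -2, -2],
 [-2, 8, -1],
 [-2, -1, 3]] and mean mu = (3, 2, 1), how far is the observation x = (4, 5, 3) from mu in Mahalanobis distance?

Step 1 — centre the observation: (x - mu) = (1, 3, 2).

Step 2 — invert Sigma (cofactor / det for 3×3, or solve directly):
  Sigma^{-1} = [[0.575, 0.2, 0.45],
 [0.2, 0.2, 0.2],
 [0.45, 0.2, 0.7]].

Step 3 — form the quadratic (x - mu)^T · Sigma^{-1} · (x - mu):
  Sigma^{-1} · (x - mu) = (2.075, 1.2, 2.45).
  (x - mu)^T · [Sigma^{-1} · (x - mu)] = (1)·(2.075) + (3)·(1.2) + (2)·(2.45) = 10.575.

Step 4 — take square root: d = √(10.575) ≈ 3.2519.

d(x, mu) = √(10.575) ≈ 3.2519


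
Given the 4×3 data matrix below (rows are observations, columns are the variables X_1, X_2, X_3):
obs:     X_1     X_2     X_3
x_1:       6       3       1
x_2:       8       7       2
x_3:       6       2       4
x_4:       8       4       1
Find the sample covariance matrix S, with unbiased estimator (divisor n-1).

Step 1 — column means:
  mean(X_1) = (6 + 8 + 6 + 8) / 4 = 28/4 = 7
  mean(X_2) = (3 + 7 + 2 + 4) / 4 = 16/4 = 4
  mean(X_3) = (1 + 2 + 4 + 1) / 4 = 8/4 = 2

Step 2 — sample covariance S[i,j] = (1/(n-1)) · Σ_k (x_{k,i} - mean_i) · (x_{k,j} - mean_j), with n-1 = 3.
  S[X_1,X_1] = ((-1)·(-1) + (1)·(1) + (-1)·(-1) + (1)·(1)) / 3 = 4/3 = 1.3333
  S[X_1,X_2] = ((-1)·(-1) + (1)·(3) + (-1)·(-2) + (1)·(0)) / 3 = 6/3 = 2
  S[X_1,X_3] = ((-1)·(-1) + (1)·(0) + (-1)·(2) + (1)·(-1)) / 3 = -2/3 = -0.6667
  S[X_2,X_2] = ((-1)·(-1) + (3)·(3) + (-2)·(-2) + (0)·(0)) / 3 = 14/3 = 4.6667
  S[X_2,X_3] = ((-1)·(-1) + (3)·(0) + (-2)·(2) + (0)·(-1)) / 3 = -3/3 = -1
  S[X_3,X_3] = ((-1)·(-1) + (0)·(0) + (2)·(2) + (-1)·(-1)) / 3 = 6/3 = 2

S is symmetric (S[j,i] = S[i,j]). Assembling:

S = [[1.3333, 2, -0.6667],
 [2, 4.6667, -1],
 [-0.6667, -1, 2]]


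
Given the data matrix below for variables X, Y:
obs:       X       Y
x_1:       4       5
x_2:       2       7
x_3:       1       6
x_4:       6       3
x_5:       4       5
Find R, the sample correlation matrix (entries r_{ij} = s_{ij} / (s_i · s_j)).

Step 1 — column means:
  mean(X) = (4 + 2 + 1 + 6 + 4) / 5 = 17/5 = 3.4
  mean(Y) = (5 + 7 + 6 + 3 + 5) / 5 = 26/5 = 5.2

Step 2 — sample variances and covariances s[i,j] = (1/(n-1)) · Σ_k (x_{k,i} - mean_i) · (x_{k,j} - mean_j), with n-1 = 4:
  s[X,X] = ((0.6)·(0.6) + (-1.4)·(-1.4) + (-2.4)·(-2.4) + (2.6)·(2.6) + (0.6)·(0.6)) / 4 = 15.2/4 = 3.8
  s[X,Y] = ((0.6)·(-0.2) + (-1.4)·(1.8) + (-2.4)·(0.8) + (2.6)·(-2.2) + (0.6)·(-0.2)) / 4 = -10.4/4 = -2.6
  s[Y,Y] = ((-0.2)·(-0.2) + (1.8)·(1.8) + (0.8)·(0.8) + (-2.2)·(-2.2) + (-0.2)·(-0.2)) / 4 = 8.8/4 = 2.2
  Sample standard deviations s_i = √(s[i,i]):
  s(X) = √(3.8) = 1.9494
  s(Y) = √(2.2) = 1.4832

Step 3 — r_{ij} = s_{ij} / (s_i · s_j):
  r[X,X] = 1 (diagonal).
  r[X,Y] = -2.6 / (1.9494 · 1.4832) = -2.6 / 2.8914 = -0.8992
  r[Y,Y] = 1 (diagonal).

R is symmetric with unit diagonal. Assembling:

R = [[1, -0.8992],
 [-0.8992, 1]]


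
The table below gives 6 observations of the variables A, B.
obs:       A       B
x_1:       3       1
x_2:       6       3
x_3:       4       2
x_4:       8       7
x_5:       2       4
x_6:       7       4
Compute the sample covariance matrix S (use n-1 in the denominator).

Step 1 — column means:
  mean(A) = (3 + 6 + 4 + 8 + 2 + 7) / 6 = 30/6 = 5
  mean(B) = (1 + 3 + 2 + 7 + 4 + 4) / 6 = 21/6 = 3.5

Step 2 — sample covariance S[i,j] = (1/(n-1)) · Σ_k (x_{k,i} - mean_i) · (x_{k,j} - mean_j), with n-1 = 5.
  S[A,A] = ((-2)·(-2) + (1)·(1) + (-1)·(-1) + (3)·(3) + (-3)·(-3) + (2)·(2)) / 5 = 28/5 = 5.6
  S[A,B] = ((-2)·(-2.5) + (1)·(-0.5) + (-1)·(-1.5) + (3)·(3.5) + (-3)·(0.5) + (2)·(0.5)) / 5 = 16/5 = 3.2
  S[B,B] = ((-2.5)·(-2.5) + (-0.5)·(-0.5) + (-1.5)·(-1.5) + (3.5)·(3.5) + (0.5)·(0.5) + (0.5)·(0.5)) / 5 = 21.5/5 = 4.3

S is symmetric (S[j,i] = S[i,j]). Assembling:

S = [[5.6, 3.2],
 [3.2, 4.3]]


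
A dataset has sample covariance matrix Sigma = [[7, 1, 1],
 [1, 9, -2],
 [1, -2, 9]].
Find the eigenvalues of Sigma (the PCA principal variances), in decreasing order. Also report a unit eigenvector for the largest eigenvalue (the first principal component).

Step 1 — characteristic polynomial p(λ) = det(λI - Sigma) = λ³ - tr·λ² + c_1·λ - det, where tr = trace, c_1 = sum of the principal 2×2 minors, det = det(Sigma):
  tr = 7 + 9 + 9 = 25,
  c_1 = (7·9 - (1)²) + (7·9 - (1)²) + (9·9 - (-2)²) = 62 + 62 + 77 = 201,
  det = 7·(9·9 - (-2)²) - (1)·((1)·9 - (-2)·(1)) + (1)·((1)·(-2) - 9·(1)) = 7·(77) - (1)·(11) + (1)·(-11) = 517.
  So p(λ) = λ³ - 25λ² + 201λ - 517.
Step 2 — look for an integer root (rational root theorem: any rational root is an integer divisor of 517). Testing λ = 11:
  p(11) = 1331 - 3025 + 2211 - 517 = 0  ✓
  Dividing out (λ - 11): p(λ) = (λ - 11)(λ² - 14λ + 47).
Step 3 — remaining eigenvalues from the quadratic λ² - 14λ + 47 = 0:
  Δ = 14² - 4·47 = 196 - 188 = 8,  λ = (14 ± √8)/2 = (14 ± 2.8284)/2 ≈ 8.4142 or 5.5858.
  Sorted: λ_1 = 11,  λ_2 = 8.4142,  λ_3 = 5.5858  (check: sum = 25 = tr ✓).

Step 4 — unit eigenvector for λ_1 = 11: v spans the null space of (Sigma - λ_1 I), whose rows are
  r_1 = (-4, 1, 1),  r_2 = (1, -2, -2),  r_3 = (1, -2, -2).
  v is orthogonal to every row, so take v ∝ r_1 × r_2 = ((1)·(-2) - (1)·(-2), (1)·(1) - (-4)·(-2), (-4)·(-2) - (1)·(1)) = (0, -7, 7).
  Rescale (divide by 7; multiply by -1 so the first nonzero entry is positive): u = (0, 1, -1).
  ||u|| = √((0)² + (1)² + (-1)²) = √(2) ≈ 1.4142,  v_1 = u/||u|| ≈ (0, 0.7071, -0.7071) (||v_1|| = 1).

λ_1 = 11,  λ_2 = 8.4142,  λ_3 = 5.5858;  v_1 ≈ (0, 0.7071, -0.7071)


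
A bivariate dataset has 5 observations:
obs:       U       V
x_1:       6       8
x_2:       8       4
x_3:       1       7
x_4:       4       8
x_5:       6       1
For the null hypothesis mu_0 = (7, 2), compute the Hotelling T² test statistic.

Step 1 — sample mean vector:
  mean(U) = (6 + 8 + 1 + 4 + 6) / 5 = 25/5 = 5
  mean(V) = (8 + 4 + 7 + 8 + 1) / 5 = 28/5 = 5.6
  x̄ = (5, 5.6),  deviation x̄ - mu_0 = (5, 5.6) - (7, 2) = (-2, 3.6).

Step 2 — sample covariance matrix, S[i,j] = (1/(n-1)) · Σ_k (x_{k,i} - mean_i) · (x_{k,j} - mean_j), divisor n-1 = 4:
  S[U,U] = ((1)·(1) + (3)·(3) + (-4)·(-4) + (-1)·(-1) + (1)·(1)) / 4 = 28/4 = 7
  S[U,V] = ((1)·(2.4) + (3)·(-1.6) + (-4)·(1.4) + (-1)·(2.4) + (1)·(-4.6)) / 4 = -15/4 = -3.75
  S[V,V] = ((2.4)·(2.4) + (-1.6)·(-1.6) + (1.4)·(1.4) + (2.4)·(2.4) + (-4.6)·(-4.6)) / 4 = 37.2/4 = 9.3
  S = [[7, -3.75],
 [-3.75, 9.3]].

Step 3 — invert S. det(S) = 7·9.3 - (-3.75)² = 51.0375.
  S^{-1} = (1/det) · [[d, -b], [-b, a]] = [[0.1822, 0.0735],
 [0.0735, 0.1372]].

Step 4 — quadratic form (x̄ - mu_0)^T · S^{-1} · (x̄ - mu_0):
  S^{-1} · (x̄ - mu_0) = (-0.0999, 0.3468),
  (x̄ - mu_0)^T · [...] = (-2)·(-0.0999) + (3.6)·(0.3468) = 1.4483.

Step 5 — scale by n: T² = 5 · 1.4483 = 7.2417.

T² ≈ 7.2417


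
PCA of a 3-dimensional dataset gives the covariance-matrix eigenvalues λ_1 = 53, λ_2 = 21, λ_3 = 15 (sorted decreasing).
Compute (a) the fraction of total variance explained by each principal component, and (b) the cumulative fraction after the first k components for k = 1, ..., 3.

Step 1 — total variance = trace(Sigma) = Σ λ_i = 53 + 21 + 15 = 89.

Step 2 — fraction explained by component i = λ_i / Σ λ:
  PC1: 53/89 = 0.5955
  PC2: 21/89 = 0.236
  PC3: 15/89 = 0.1685

Step 3 — cumulative fraction after k components = (λ_1 + ... + λ_k) / Σ λ:
  k = 1: 53/89 = 0.5955
  k = 2: (53 + 21)/89 = 74/89 = 0.8315
  k = 3: (53 + 21 + 15)/89 = 89/89 = 1

Summary (fraction, with percent):

explained: PC1 0.5955 (59.55%), PC2 0.236 (23.6%), PC3 0.1685 (16.85%);  cumulative: 0.5955, 0.8315, 1


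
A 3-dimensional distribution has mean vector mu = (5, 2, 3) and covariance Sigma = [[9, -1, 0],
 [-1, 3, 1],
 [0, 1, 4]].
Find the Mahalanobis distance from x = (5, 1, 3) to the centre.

Step 1 — centre the observation: (x - mu) = (0, -1, 0).

Step 2 — invert Sigma (cofactor / det for 3×3, or solve directly):
  Sigma^{-1} = [[0.1158, 0.0421, -0.0105],
 [0.0421, 0.3789, -0.0947],
 [-0.0105, -0.0947, 0.2737]].

Step 3 — form the quadratic (x - mu)^T · Sigma^{-1} · (x - mu):
  Sigma^{-1} · (x - mu) = (-0.0421, -0.3789, 0.0947).
  (x - mu)^T · [Sigma^{-1} · (x - mu)] = (0)·(-0.0421) + (-1)·(-0.3789) + (0)·(0.0947) = 0.3789.

Step 4 — take square root: d = √(0.3789) ≈ 0.6156.

d(x, mu) = √(0.3789) ≈ 0.6156


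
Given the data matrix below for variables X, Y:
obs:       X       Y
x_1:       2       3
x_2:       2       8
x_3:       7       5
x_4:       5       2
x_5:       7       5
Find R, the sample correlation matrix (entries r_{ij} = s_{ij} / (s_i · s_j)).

Step 1 — column means:
  mean(X) = (2 + 2 + 7 + 5 + 7) / 5 = 23/5 = 4.6
  mean(Y) = (3 + 8 + 5 + 2 + 5) / 5 = 23/5 = 4.6

Step 2 — sample variances and covariances s[i,j] = (1/(n-1)) · Σ_k (x_{k,i} - mean_i) · (x_{k,j} - mean_j), with n-1 = 4:
  s[X,X] = ((-2.6)·(-2.6) + (-2.6)·(-2.6) + (2.4)·(2.4) + (0.4)·(0.4) + (2.4)·(2.4)) / 4 = 25.2/4 = 6.3
  s[X,Y] = ((-2.6)·(-1.6) + (-2.6)·(3.4) + (2.4)·(0.4) + (0.4)·(-2.6) + (2.4)·(0.4)) / 4 = -3.8/4 = -0.95
  s[Y,Y] = ((-1.6)·(-1.6) + (3.4)·(3.4) + (0.4)·(0.4) + (-2.6)·(-2.6) + (0.4)·(0.4)) / 4 = 21.2/4 = 5.3
  Sample standard deviations s_i = √(s[i,i]):
  s(X) = √(6.3) = 2.51
  s(Y) = √(5.3) = 2.3022

Step 3 — r_{ij} = s_{ij} / (s_i · s_j):
  r[X,X] = 1 (diagonal).
  r[X,Y] = -0.95 / (2.51 · 2.3022) = -0.95 / 5.7784 = -0.1644
  r[Y,Y] = 1 (diagonal).

R is symmetric with unit diagonal. Assembling:

R = [[1, -0.1644],
 [-0.1644, 1]]


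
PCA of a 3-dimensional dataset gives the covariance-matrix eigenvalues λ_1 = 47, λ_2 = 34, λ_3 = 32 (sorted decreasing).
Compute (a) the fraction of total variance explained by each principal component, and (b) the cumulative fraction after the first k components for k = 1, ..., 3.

Step 1 — total variance = trace(Sigma) = Σ λ_i = 47 + 34 + 32 = 113.

Step 2 — fraction explained by component i = λ_i / Σ λ:
  PC1: 47/113 = 0.4159
  PC2: 34/113 = 0.3009
  PC3: 32/113 = 0.2832

Step 3 — cumulative fraction after k components = (λ_1 + ... + λ_k) / Σ λ:
  k = 1: 47/113 = 0.4159
  k = 2: (47 + 34)/113 = 81/113 = 0.7168
  k = 3: (47 + 34 + 32)/113 = 113/113 = 1

Summary (fraction, with percent):

explained: PC1 0.4159 (41.59%), PC2 0.3009 (30.09%), PC3 0.2832 (28.32%);  cumulative: 0.4159, 0.7168, 1


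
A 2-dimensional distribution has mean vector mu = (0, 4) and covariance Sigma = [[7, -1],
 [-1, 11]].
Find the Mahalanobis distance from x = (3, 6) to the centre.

Step 1 — centre the observation: (x - mu) = (3, 2).

Step 2 — invert Sigma. det(Sigma) = 7·11 - (-1)² = 76.
  Sigma^{-1} = (1/det) · [[d, -b], [-b, a]] = [[0.1447, 0.0132],
 [0.0132, 0.0921]].

Step 3 — form the quadratic (x - mu)^T · Sigma^{-1} · (x - mu):
  Sigma^{-1} · (x - mu) = (0.4605, 0.2237).
  (x - mu)^T · [Sigma^{-1} · (x - mu)] = (3)·(0.4605) + (2)·(0.2237) = 1.8289.

Step 4 — take square root: d = √(1.8289) ≈ 1.3524.

d(x, mu) = √(1.8289) ≈ 1.3524


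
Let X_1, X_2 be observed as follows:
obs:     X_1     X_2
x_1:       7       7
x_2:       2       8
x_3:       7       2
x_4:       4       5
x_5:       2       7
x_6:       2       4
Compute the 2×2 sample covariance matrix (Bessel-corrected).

Step 1 — column means:
  mean(X_1) = (7 + 2 + 7 + 4 + 2 + 2) / 6 = 24/6 = 4
  mean(X_2) = (7 + 8 + 2 + 5 + 7 + 4) / 6 = 33/6 = 5.5

Step 2 — sample covariance S[i,j] = (1/(n-1)) · Σ_k (x_{k,i} - mean_i) · (x_{k,j} - mean_j), with n-1 = 5.
  S[X_1,X_1] = ((3)·(3) + (-2)·(-2) + (3)·(3) + (0)·(0) + (-2)·(-2) + (-2)·(-2)) / 5 = 30/5 = 6
  S[X_1,X_2] = ((3)·(1.5) + (-2)·(2.5) + (3)·(-3.5) + (0)·(-0.5) + (-2)·(1.5) + (-2)·(-1.5)) / 5 = -11/5 = -2.2
  S[X_2,X_2] = ((1.5)·(1.5) + (2.5)·(2.5) + (-3.5)·(-3.5) + (-0.5)·(-0.5) + (1.5)·(1.5) + (-1.5)·(-1.5)) / 5 = 25.5/5 = 5.1

S is symmetric (S[j,i] = S[i,j]). Assembling:

S = [[6, -2.2],
 [-2.2, 5.1]]


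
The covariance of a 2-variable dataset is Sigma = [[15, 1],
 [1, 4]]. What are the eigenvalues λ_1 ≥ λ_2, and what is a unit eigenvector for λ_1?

Step 1 — characteristic polynomial of 2×2 Sigma:
  det(Sigma - λI) = λ² - trace · λ + det = 0.
  trace = 15 + 4 = 19, det = 15·4 - (1)² = 59.
Step 2 — discriminant:
  Δ = trace² - 4·det = 361 - 236 = 125.
Step 3 — eigenvalues:
  λ = (trace ± √Δ)/2 = (19 ± 11.1803)/2,
  λ_1 = 15.0902,  λ_2 = 3.9098.

Step 4 — unit eigenvector for λ_1: solve (Sigma - λ_1 I)v = 0. First row:
  (15 - 15.0902)·v_x + (1)·v_y = 0, i.e. (-0.0902)·v_x + (1)·v_y = 0,
  so v ∝ (b, λ_1 - a) = (1, 0.0902) = u.
  ||u|| = √((1)² + (0.0902)²) = √(1.0081) ≈ 1.0041,
  v_1 = u/||u|| ≈ (0.996, 0.0898) (||v_1|| = 1).

λ_1 = 15.0902,  λ_2 = 3.9098;  v_1 ≈ (0.996, 0.0898)


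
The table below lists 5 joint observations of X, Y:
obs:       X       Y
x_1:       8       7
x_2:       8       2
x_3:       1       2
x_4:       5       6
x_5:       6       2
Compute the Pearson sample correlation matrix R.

Step 1 — column means:
  mean(X) = (8 + 8 + 1 + 5 + 6) / 5 = 28/5 = 5.6
  mean(Y) = (7 + 2 + 2 + 6 + 2) / 5 = 19/5 = 3.8

Step 2 — sample variances and covariances s[i,j] = (1/(n-1)) · Σ_k (x_{k,i} - mean_i) · (x_{k,j} - mean_j), with n-1 = 4:
  s[X,X] = ((2.4)·(2.4) + (2.4)·(2.4) + (-4.6)·(-4.6) + (-0.6)·(-0.6) + (0.4)·(0.4)) / 4 = 33.2/4 = 8.3
  s[X,Y] = ((2.4)·(3.2) + (2.4)·(-1.8) + (-4.6)·(-1.8) + (-0.6)·(2.2) + (0.4)·(-1.8)) / 4 = 9.6/4 = 2.4
  s[Y,Y] = ((3.2)·(3.2) + (-1.8)·(-1.8) + (-1.8)·(-1.8) + (2.2)·(2.2) + (-1.8)·(-1.8)) / 4 = 24.8/4 = 6.2
  Sample standard deviations s_i = √(s[i,i]):
  s(X) = √(8.3) = 2.881
  s(Y) = √(6.2) = 2.49

Step 3 — r_{ij} = s_{ij} / (s_i · s_j):
  r[X,X] = 1 (diagonal).
  r[X,Y] = 2.4 / (2.881 · 2.49) = 2.4 / 7.1736 = 0.3346
  r[Y,Y] = 1 (diagonal).

R is symmetric with unit diagonal. Assembling:

R = [[1, 0.3346],
 [0.3346, 1]]


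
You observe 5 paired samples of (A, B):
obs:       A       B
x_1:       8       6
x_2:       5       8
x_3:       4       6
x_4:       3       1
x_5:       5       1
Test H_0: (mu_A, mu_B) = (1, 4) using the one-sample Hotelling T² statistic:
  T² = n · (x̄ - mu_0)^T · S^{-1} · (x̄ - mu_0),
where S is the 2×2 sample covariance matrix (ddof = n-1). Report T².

Step 1 — sample mean vector:
  mean(A) = (8 + 5 + 4 + 3 + 5) / 5 = 25/5 = 5
  mean(B) = (6 + 8 + 6 + 1 + 1) / 5 = 22/5 = 4.4
  x̄ = (5, 4.4),  deviation x̄ - mu_0 = (5, 4.4) - (1, 4) = (4, 0.4).

Step 2 — sample covariance matrix, S[i,j] = (1/(n-1)) · Σ_k (x_{k,i} - mean_i) · (x_{k,j} - mean_j), divisor n-1 = 4:
  S[A,A] = ((3)·(3) + (0)·(0) + (-1)·(-1) + (-2)·(-2) + (0)·(0)) / 4 = 14/4 = 3.5
  S[A,B] = ((3)·(1.6) + (0)·(3.6) + (-1)·(1.6) + (-2)·(-3.4) + (0)·(-3.4)) / 4 = 10/4 = 2.5
  S[B,B] = ((1.6)·(1.6) + (3.6)·(3.6) + (1.6)·(1.6) + (-3.4)·(-3.4) + (-3.4)·(-3.4)) / 4 = 41.2/4 = 10.3
  S = [[3.5, 2.5],
 [2.5, 10.3]].

Step 3 — invert S. det(S) = 3.5·10.3 - (2.5)² = 29.8.
  S^{-1} = (1/det) · [[d, -b], [-b, a]] = [[0.3456, -0.0839],
 [-0.0839, 0.1174]].

Step 4 — quadratic form (x̄ - mu_0)^T · S^{-1} · (x̄ - mu_0):
  S^{-1} · (x̄ - mu_0) = (1.349, -0.2886),
  (x̄ - mu_0)^T · [...] = (4)·(1.349) + (0.4)·(-0.2886) = 5.2805.

Step 5 — scale by n: T² = 5 · 5.2805 = 26.4027.

T² ≈ 26.4027


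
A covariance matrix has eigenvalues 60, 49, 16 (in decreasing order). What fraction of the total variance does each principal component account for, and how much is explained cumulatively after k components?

Step 1 — total variance = trace(Sigma) = Σ λ_i = 60 + 49 + 16 = 125.

Step 2 — fraction explained by component i = λ_i / Σ λ:
  PC1: 60/125 = 0.48
  PC2: 49/125 = 0.392
  PC3: 16/125 = 0.128

Step 3 — cumulative fraction after k components = (λ_1 + ... + λ_k) / Σ λ:
  k = 1: 60/125 = 0.48
  k = 2: (60 + 49)/125 = 109/125 = 0.872
  k = 3: (60 + 49 + 16)/125 = 125/125 = 1

Summary (fraction, with percent):

explained: PC1 0.48 (48%), PC2 0.392 (39.2%), PC3 0.128 (12.8%);  cumulative: 0.48, 0.872, 1


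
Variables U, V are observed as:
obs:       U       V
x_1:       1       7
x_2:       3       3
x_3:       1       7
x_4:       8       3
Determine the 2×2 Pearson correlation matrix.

Step 1 — column means:
  mean(U) = (1 + 3 + 1 + 8) / 4 = 13/4 = 3.25
  mean(V) = (7 + 3 + 7 + 3) / 4 = 20/4 = 5

Step 2 — sample variances and covariances s[i,j] = (1/(n-1)) · Σ_k (x_{k,i} - mean_i) · (x_{k,j} - mean_j), with n-1 = 3:
  s[U,U] = ((-2.25)·(-2.25) + (-0.25)·(-0.25) + (-2.25)·(-2.25) + (4.75)·(4.75)) / 3 = 32.75/3 = 10.9167
  s[U,V] = ((-2.25)·(2) + (-0.25)·(-2) + (-2.25)·(2) + (4.75)·(-2)) / 3 = -18/3 = -6
  s[V,V] = ((2)·(2) + (-2)·(-2) + (2)·(2) + (-2)·(-2)) / 3 = 16/3 = 5.3333
  Sample standard deviations s_i = √(s[i,i]):
  s(U) = √(10.9167) = 3.304
  s(V) = √(5.3333) = 2.3094

Step 3 — r_{ij} = s_{ij} / (s_i · s_j):
  r[U,U] = 1 (diagonal).
  r[U,V] = -6 / (3.304 · 2.3094) = -6 / 7.6303 = -0.7863
  r[V,V] = 1 (diagonal).

R is symmetric with unit diagonal. Assembling:

R = [[1, -0.7863],
 [-0.7863, 1]]


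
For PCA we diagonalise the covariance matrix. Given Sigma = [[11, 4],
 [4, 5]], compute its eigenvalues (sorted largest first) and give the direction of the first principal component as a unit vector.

Step 1 — characteristic polynomial of 2×2 Sigma:
  det(Sigma - λI) = λ² - trace · λ + det = 0.
  trace = 11 + 5 = 16, det = 11·5 - (4)² = 39.
Step 2 — discriminant:
  Δ = trace² - 4·det = 256 - 156 = 100.
Step 3 — eigenvalues:
  λ = (trace ± √Δ)/2 = (16 ± 10)/2,
  λ_1 = 13,  λ_2 = 3.

Step 4 — unit eigenvector for λ_1: solve (Sigma - λ_1 I)v = 0. First row:
  (11 - 13)·v_x + (4)·v_y = 0, i.e. (-2)·v_x + (4)·v_y = 0,
  so v ∝ (b, λ_1 - a) = (4, 2) = u.
  ||u|| = √((4)² + (2)²) = √(20) ≈ 4.4721,
  v_1 = u/||u|| ≈ (0.8944, 0.4472) (||v_1|| = 1).

λ_1 = 13,  λ_2 = 3;  v_1 ≈ (0.8944, 0.4472)


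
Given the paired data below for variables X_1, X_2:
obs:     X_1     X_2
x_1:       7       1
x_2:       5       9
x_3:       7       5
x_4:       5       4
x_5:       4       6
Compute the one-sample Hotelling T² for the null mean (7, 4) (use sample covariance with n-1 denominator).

Step 1 — sample mean vector:
  mean(X_1) = (7 + 5 + 7 + 5 + 4) / 5 = 28/5 = 5.6
  mean(X_2) = (1 + 9 + 5 + 4 + 6) / 5 = 25/5 = 5
  x̄ = (5.6, 5),  deviation x̄ - mu_0 = (5.6, 5) - (7, 4) = (-1.4, 1).

Step 2 — sample covariance matrix, S[i,j] = (1/(n-1)) · Σ_k (x_{k,i} - mean_i) · (x_{k,j} - mean_j), divisor n-1 = 4:
  S[X_1,X_1] = ((1.4)·(1.4) + (-0.6)·(-0.6) + (1.4)·(1.4) + (-0.6)·(-0.6) + (-1.6)·(-1.6)) / 4 = 7.2/4 = 1.8
  S[X_1,X_2] = ((1.4)·(-4) + (-0.6)·(4) + (1.4)·(0) + (-0.6)·(-1) + (-1.6)·(1)) / 4 = -9/4 = -2.25
  S[X_2,X_2] = ((-4)·(-4) + (4)·(4) + (0)·(0) + (-1)·(-1) + (1)·(1)) / 4 = 34/4 = 8.5
  S = [[1.8, -2.25],
 [-2.25, 8.5]].

Step 3 — invert S. det(S) = 1.8·8.5 - (-2.25)² = 10.2375.
  S^{-1} = (1/det) · [[d, -b], [-b, a]] = [[0.8303, 0.2198],
 [0.2198, 0.1758]].

Step 4 — quadratic form (x̄ - mu_0)^T · S^{-1} · (x̄ - mu_0):
  S^{-1} · (x̄ - mu_0) = (-0.9426, -0.1319),
  (x̄ - mu_0)^T · [...] = (-1.4)·(-0.9426) + (1)·(-0.1319) = 1.1878.

Step 5 — scale by n: T² = 5 · 1.1878 = 5.9389.

T² ≈ 5.9389


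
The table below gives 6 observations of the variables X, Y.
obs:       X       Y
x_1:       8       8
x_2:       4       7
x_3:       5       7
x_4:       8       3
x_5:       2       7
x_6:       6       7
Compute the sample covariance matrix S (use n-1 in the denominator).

Step 1 — column means:
  mean(X) = (8 + 4 + 5 + 8 + 2 + 6) / 6 = 33/6 = 5.5
  mean(Y) = (8 + 7 + 7 + 3 + 7 + 7) / 6 = 39/6 = 6.5

Step 2 — sample covariance S[i,j] = (1/(n-1)) · Σ_k (x_{k,i} - mean_i) · (x_{k,j} - mean_j), with n-1 = 5.
  S[X,X] = ((2.5)·(2.5) + (-1.5)·(-1.5) + (-0.5)·(-0.5) + (2.5)·(2.5) + (-3.5)·(-3.5) + (0.5)·(0.5)) / 5 = 27.5/5 = 5.5
  S[X,Y] = ((2.5)·(1.5) + (-1.5)·(0.5) + (-0.5)·(0.5) + (2.5)·(-3.5) + (-3.5)·(0.5) + (0.5)·(0.5)) / 5 = -7.5/5 = -1.5
  S[Y,Y] = ((1.5)·(1.5) + (0.5)·(0.5) + (0.5)·(0.5) + (-3.5)·(-3.5) + (0.5)·(0.5) + (0.5)·(0.5)) / 5 = 15.5/5 = 3.1

S is symmetric (S[j,i] = S[i,j]). Assembling:

S = [[5.5, -1.5],
 [-1.5, 3.1]]


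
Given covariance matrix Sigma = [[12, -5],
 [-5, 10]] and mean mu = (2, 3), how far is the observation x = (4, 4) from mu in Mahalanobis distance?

Step 1 — centre the observation: (x - mu) = (2, 1).

Step 2 — invert Sigma. det(Sigma) = 12·10 - (-5)² = 95.
  Sigma^{-1} = (1/det) · [[d, -b], [-b, a]] = [[0.1053, 0.0526],
 [0.0526, 0.1263]].

Step 3 — form the quadratic (x - mu)^T · Sigma^{-1} · (x - mu):
  Sigma^{-1} · (x - mu) = (0.2632, 0.2316).
  (x - mu)^T · [Sigma^{-1} · (x - mu)] = (2)·(0.2632) + (1)·(0.2316) = 0.7579.

Step 4 — take square root: d = √(0.7579) ≈ 0.8706.

d(x, mu) = √(0.7579) ≈ 0.8706


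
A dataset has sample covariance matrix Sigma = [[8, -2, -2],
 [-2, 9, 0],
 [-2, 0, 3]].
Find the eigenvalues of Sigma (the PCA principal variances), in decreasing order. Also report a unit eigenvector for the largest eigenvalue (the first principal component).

Step 1 — characteristic polynomial p(λ) = det(λI - Sigma) = λ³ - tr·λ² + c_1·λ - det, where tr = trace, c_1 = sum of the principal 2×2 minors, det = det(Sigma):
  tr = 8 + 9 + 3 = 20,
  c_1 = (8·9 - (-2)²) + (8·3 - (-2)²) + (9·3 - (0)²) = 68 + 20 + 27 = 115,
  det = 8·(9·3 - (0)²) - (-2)·((-2)·3 - (0)·(-2)) + (-2)·((-2)·(0) - 9·(-2)) = 8·(27) - (-2)·(-6) + (-2)·(18) = 168.
  So p(λ) = λ³ - 20λ² + 115λ - 168.
Step 2 — look for an integer root (rational root theorem: any rational root is an integer divisor of 168). Testing λ = 7:
  p(7) = 343 - 980 + 805 - 168 = 0  ✓
  Dividing out (λ - 7): p(λ) = (λ - 7)(λ² - 13λ + 24).
Step 3 — remaining eigenvalues from the quadratic λ² - 13λ + 24 = 0:
  Δ = 13² - 4·24 = 169 - 96 = 73,  λ = (13 ± √73)/2 = (13 ± 8.544)/2 ≈ 10.772 or 2.228.
  Sorted: λ_1 = 10.772,  λ_2 = 7,  λ_3 = 2.228  (check: sum = 20 = tr ✓).

Step 4 — unit eigenvector for λ_1 ≈ 10.772: v spans the null space of (Sigma - λ_1 I), whose rows are
  r_1 = (-2.772, -2, -2),  r_2 = (-2, -1.772, 0),  r_3 = (-2, 0, -7.772).
  v is orthogonal to every row, so take v ∝ r_1 × r_2 = ((-2)·(0) - (-2)·(-1.772), (-2)·(-2) - (-2.772)·(0), (-2.772)·(-1.772) - (-2)·(-2)) ≈ (-3.544, 4, 0.912).
  Rescale (multiply by -1 so the first nonzero entry is positive): u = (3.544, -4, -0.912).
  ||u|| = √((3.544)² + (-4)² + (-0.912)²) = √(29.3917) ≈ 5.4214,  v_1 = u/||u|| ≈ (0.6537, -0.7378, -0.1682) (||v_1|| = 1).

λ_1 = 10.772,  λ_2 = 7,  λ_3 = 2.228;  v_1 ≈ (0.6537, -0.7378, -0.1682)


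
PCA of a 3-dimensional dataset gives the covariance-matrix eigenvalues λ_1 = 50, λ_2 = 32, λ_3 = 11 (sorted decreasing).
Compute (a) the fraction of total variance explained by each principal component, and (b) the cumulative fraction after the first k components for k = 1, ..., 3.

Step 1 — total variance = trace(Sigma) = Σ λ_i = 50 + 32 + 11 = 93.

Step 2 — fraction explained by component i = λ_i / Σ λ:
  PC1: 50/93 = 0.5376
  PC2: 32/93 = 0.3441
  PC3: 11/93 = 0.1183

Step 3 — cumulative fraction after k components = (λ_1 + ... + λ_k) / Σ λ:
  k = 1: 50/93 = 0.5376
  k = 2: (50 + 32)/93 = 82/93 = 0.8817
  k = 3: (50 + 32 + 11)/93 = 93/93 = 1

Summary (fraction, with percent):

explained: PC1 0.5376 (53.76%), PC2 0.3441 (34.41%), PC3 0.1183 (11.83%);  cumulative: 0.5376, 0.8817, 1
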